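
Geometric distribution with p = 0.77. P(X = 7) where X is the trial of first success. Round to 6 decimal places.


P = (1-p)^(k-1) * p
(1-p)^(k-1) = 0.23^6 ≈ 0.0001480359
P = 0.0001480359 * 0.77 ≈ 0.0001139876

0.000114


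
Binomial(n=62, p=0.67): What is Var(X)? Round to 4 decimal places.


Var = n*p*(1-p) = 62 * 0.67 * 0.33 = 13.7082

13.7082


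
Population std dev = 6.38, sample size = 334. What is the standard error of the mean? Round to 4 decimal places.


SE = sigma / sqrt(n)
sqrt(334) ≈ 18.275667
SE = 6.38 / 18.275667 ≈ 0.349098

0.3491


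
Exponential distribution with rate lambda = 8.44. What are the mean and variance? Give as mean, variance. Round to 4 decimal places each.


mean = 1/lam, var = 1/lam^2
mean = 1 / 8.44 = 25/211 ≈ 0.118483
lam^2 = 8.44^2 = 71.2336
var = 1 / 71.2336 ≈ 0.014038

0.1185, 0.0140


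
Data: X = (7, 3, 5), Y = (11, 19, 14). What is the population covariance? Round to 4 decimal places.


Cov = (1/n)*sum((xi-xbar)(yi-ybar))
n = 3, xbar = 15/3 = 5, ybar = 44/3 ≈ 14.666667
sum((xi-xbar)(yi-ybar)) = -16
Cov = -16 / 3 = -16/3 ≈ -5.333333

-5.3333


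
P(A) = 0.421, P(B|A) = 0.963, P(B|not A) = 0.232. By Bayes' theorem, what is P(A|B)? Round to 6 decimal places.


P(A|B) = P(B|A)*P(A) / P(B), P(B) = P(B|A)*P(A) + P(B|not A)*P(not A)
P(B|A)*P(A) = 0.963 * 0.421 = 0.405423
P(B|not A)*P(not A) = 0.232 * 0.579 = 0.134328
P(B) = 0.405423 + 0.134328 = 0.539751
P(A|B) = 0.405423 / 0.539751 ≈ 0.75112969

0.751130


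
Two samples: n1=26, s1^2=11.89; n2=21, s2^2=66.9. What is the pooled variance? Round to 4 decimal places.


sp^2 = ((n1-1)*s1^2 + (n2-1)*s2^2)/(n1+n2-2)
(n1-1)*s1^2 = 25 * 11.89 = 297.25
(n2-1)*s2^2 = 20 * 66.9 = 1338
numerator = 297.25 + 1338 = 1635.25
n1+n2-2 = 45
sp^2 = 1635.25 / 45 = 6541/180 ≈ 36.338889

36.3389


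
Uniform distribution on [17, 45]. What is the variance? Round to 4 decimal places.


Var = (b-a)^2 / 12
(b-a)^2 = (45 - 17)^2 = 784
Var = 784/12 ≈ 65.333333

65.3333


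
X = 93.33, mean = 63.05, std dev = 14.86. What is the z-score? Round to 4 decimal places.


z = (X - mu) / sigma
X - mu = 93.33 - 63.05 = 30.28
z = 30.28 / 14.86 = 1514/743 ≈ 2.037685

2.0377


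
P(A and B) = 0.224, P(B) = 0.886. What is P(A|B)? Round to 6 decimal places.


P(A|B) = P(A and B) / P(B) = 0.224 / 0.886 = 112/443 ≈ 0.25282167

0.252822


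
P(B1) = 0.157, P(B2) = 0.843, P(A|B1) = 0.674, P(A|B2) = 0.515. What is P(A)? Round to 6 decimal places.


P(A) = P(A|B1)*P(B1) + P(A|B2)*P(B2)
P(A|B1)*P(B1) = 0.674 * 0.157 = 0.105818
P(A|B2)*P(B2) = 0.515 * 0.843 = 0.434145
P(A) = 0.105818 + 0.434145 = 0.539963

0.539963


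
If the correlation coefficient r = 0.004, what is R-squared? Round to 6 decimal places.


R^2 = r^2 = (0.004)^2 = 0.000016

0.000016


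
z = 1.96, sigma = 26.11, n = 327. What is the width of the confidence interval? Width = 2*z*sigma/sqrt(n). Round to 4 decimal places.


width = 2*z*sigma/sqrt(n)
2*z*sigma = 2 * 1.96 * 26.11 = 102.3512
sqrt(327) ≈ 18.083141
width = 102.3512 / 18.083141 ≈ 5.660034

5.6600


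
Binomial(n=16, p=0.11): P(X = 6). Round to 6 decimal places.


P = C(n,k) * p^k * (1-p)^(n-k)
C(16,6) = 8008
p^k = 0.11^6 = 0.000001771561
(1-p)^(n-k) = 0.89^10 ≈ 0.3118172
P = 8008 * 0.000001771561 * 0.3118172 ≈ 0.004424

0.004424


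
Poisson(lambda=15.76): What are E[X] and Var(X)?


E[X] = Var(X) = lambda = 15.76

15.76, 15.76


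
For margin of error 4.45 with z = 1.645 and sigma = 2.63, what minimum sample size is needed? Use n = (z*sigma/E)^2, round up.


z*sigma/E = 1.645 * 2.63 / 4.45 ≈ 0.972213
(z*sigma/E)^2 ≈ 0.945199
round up: n = 1

1


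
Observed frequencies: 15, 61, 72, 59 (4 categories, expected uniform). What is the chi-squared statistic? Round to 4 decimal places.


chi2 = sum((O-E)^2/E), E = total/4
total = 207, E = 207/4 = 51.75
(15 - 51.75)^2 / 51.75 = 1350.5625 / 51.75 = 2401/92 ≈ 26.097826
(61 - 51.75)^2 / 51.75 = 85.5625 / 51.75 = 1369/828 ≈ 1.653382
(72 - 51.75)^2 / 51.75 = 410.0625 / 51.75 = 729/92 ≈ 7.923913
(59 - 51.75)^2 / 51.75 = 52.5625 / 51.75 = 841/828 ≈ 1.015700
chi2 = 7595/207 ≈ 36.690821

36.6908


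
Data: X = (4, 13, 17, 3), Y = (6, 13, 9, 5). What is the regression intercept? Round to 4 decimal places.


a = ybar - b*xbar, where b = sum((xi-xbar)(yi-ybar)) / sum((xi-xbar)^2)
n = 4, xbar = 37/4 = 9.25, ybar = 33/4 = 8.25
Sxy = sum((xi-xbar)(yi-ybar)) = 55.75
Sxx = sum((xi-xbar)^2) = 140.75
b = Sxy / Sxx = 223/563 ≈ 0.396092
a = 8.25 - 0.396092 * 9.25 = 2582/563 ≈ 4.586146

4.5861


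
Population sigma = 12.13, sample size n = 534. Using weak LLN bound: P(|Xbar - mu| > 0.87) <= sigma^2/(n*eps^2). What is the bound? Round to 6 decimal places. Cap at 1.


bound = min(1, sigma^2/(n*eps^2))
sigma^2 = 12.13^2 = 147.1369
n*eps^2 = 534 * 0.87^2 = 534 * 0.7569 = 404.1846
sigma^2/(n*eps^2) = 147.1369 / 404.1846 ≈ 0.36403391

0.364034


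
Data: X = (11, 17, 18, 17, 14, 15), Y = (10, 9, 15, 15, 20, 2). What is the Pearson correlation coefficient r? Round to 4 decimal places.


r = sum((xi-xbar)(yi-ybar)) / sqrt(sum((xi-xbar)^2) * sum((yi-ybar)^2))
n = 6, xbar = 92/6 = 46/3 ≈ 15.333333, ybar = 71/6 ≈ 11.833333
Sxy = sum((xi-xbar)(yi-ybar)) = 28/3 ≈ 9.333333
Sxx = sum((xi-xbar)^2) = 100/3 ≈ 33.333333
Syy = sum((yi-ybar)^2) = 1169/6 ≈ 194.833333
sqrt(Sxx*Syy) ≈ 80.588116
r = Sxy / sqrt(Sxx*Syy) = 9.333333 / 80.588116 ≈ 0.115815

0.1158


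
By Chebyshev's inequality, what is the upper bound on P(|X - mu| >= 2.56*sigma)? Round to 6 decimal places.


P <= 1/k^2
k^2 = 2.56^2 = 6.5536
1/k^2 = 1 / 6.5536 = 625/4096 ≈ 0.15258789

0.152588


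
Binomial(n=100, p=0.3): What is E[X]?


E[X] = n*p = 100 * 0.3 = 30

30


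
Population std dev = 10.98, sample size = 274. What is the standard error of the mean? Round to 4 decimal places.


SE = sigma / sqrt(n)
sqrt(274) ≈ 16.552945
SE = 10.98 / 16.552945 ≈ 0.663326

0.6633


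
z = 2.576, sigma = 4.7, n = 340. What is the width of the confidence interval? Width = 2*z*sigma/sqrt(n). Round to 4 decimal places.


width = 2*z*sigma/sqrt(n)
2*z*sigma = 2 * 2.576 * 4.7 = 24.2144
sqrt(340) ≈ 18.439089
width = 24.2144 / 18.439089 ≈ 1.313210

1.3132


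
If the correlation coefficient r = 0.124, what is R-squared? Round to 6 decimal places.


R^2 = r^2 = (0.124)^2 = 0.015376

0.015376


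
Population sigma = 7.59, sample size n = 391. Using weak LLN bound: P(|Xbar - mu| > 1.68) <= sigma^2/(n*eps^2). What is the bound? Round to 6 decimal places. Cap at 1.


bound = min(1, sigma^2/(n*eps^2))
sigma^2 = 7.59^2 = 57.6081
n*eps^2 = 391 * 1.68^2 = 391 * 2.8224 = 1103.5584
sigma^2/(n*eps^2) = 57.6081 / 1103.5584 ≈ 0.05220213

0.052202


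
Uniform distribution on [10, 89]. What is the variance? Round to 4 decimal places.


Var = (b-a)^2 / 12
(b-a)^2 = (89 - 10)^2 = 6241
Var = 6241/12 ≈ 520.083333

520.0833


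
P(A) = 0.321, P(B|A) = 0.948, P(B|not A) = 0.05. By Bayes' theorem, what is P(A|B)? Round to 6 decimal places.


P(A|B) = P(B|A)*P(A) / P(B), P(B) = P(B|A)*P(A) + P(B|not A)*P(not A)
P(B|A)*P(A) = 0.948 * 0.321 = 0.304308
P(B|not A)*P(not A) = 0.05 * 0.679 = 0.03395
P(B) = 0.304308 + 0.03395 = 0.338258
P(A|B) = 0.304308 / 0.338258 ≈ 0.89963282

0.899633


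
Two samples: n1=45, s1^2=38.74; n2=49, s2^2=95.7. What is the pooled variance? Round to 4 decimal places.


sp^2 = ((n1-1)*s1^2 + (n2-1)*s2^2)/(n1+n2-2)
(n1-1)*s1^2 = 44 * 38.74 = 1704.56
(n2-1)*s2^2 = 48 * 95.7 = 4593.6
numerator = 1704.56 + 4593.6 = 6298.16
n1+n2-2 = 92
sp^2 = 6298.16 / 92 = 78727/1150 ≈ 68.458261

68.4583


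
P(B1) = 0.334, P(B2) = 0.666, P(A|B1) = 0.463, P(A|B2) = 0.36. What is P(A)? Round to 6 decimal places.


P(A) = P(A|B1)*P(B1) + P(A|B2)*P(B2)
P(A|B1)*P(B1) = 0.463 * 0.334 = 0.154642
P(A|B2)*P(B2) = 0.36 * 0.666 = 0.23976
P(A) = 0.154642 + 0.23976 = 0.394402

0.394402


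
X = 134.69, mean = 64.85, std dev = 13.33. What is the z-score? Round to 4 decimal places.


z = (X - mu) / sigma
X - mu = 134.69 - 64.85 = 69.84
z = 69.84 / 13.33 = 6984/1333 ≈ 5.239310

5.2393


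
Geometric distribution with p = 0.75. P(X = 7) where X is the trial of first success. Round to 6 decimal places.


P = (1-p)^(k-1) * p
(1-p)^(k-1) = 0.25^6 = 1/4096 ≈ 0.0002441406
P = 0.0002441406 * 0.75 ≈ 0.0001831055

0.000183


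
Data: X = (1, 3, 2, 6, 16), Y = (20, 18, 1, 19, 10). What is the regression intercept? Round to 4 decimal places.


a = ybar - b*xbar, where b = sum((xi-xbar)(yi-ybar)) / sum((xi-xbar)^2)
n = 5, xbar = 28/5 = 5.6, ybar = 68/5 = 13.6
Sxy = sum((xi-xbar)(yi-ybar)) = -30.8
Sxx = sum((xi-xbar)^2) = 149.2
b = Sxy / Sxx = -77/373 ≈ -0.206434
a = 13.6 - (-0.206434) * 5.6 = 5504/373 ≈ 14.756032

14.7560


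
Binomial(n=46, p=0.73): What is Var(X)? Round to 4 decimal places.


Var = n*p*(1-p) = 46 * 0.73 * 0.27 = 9.0666

9.0666


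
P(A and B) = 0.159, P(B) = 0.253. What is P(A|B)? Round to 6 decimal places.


P(A|B) = P(A and B) / P(B) = 0.159 / 0.253 = 159/253 ≈ 0.62845850

0.628458


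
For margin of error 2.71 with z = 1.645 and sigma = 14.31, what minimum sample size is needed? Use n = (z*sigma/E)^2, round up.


z*sigma/E = 1.645 * 14.31 / 2.71 ≈ 8.686328
(z*sigma/E)^2 ≈ 75.452301
round up: n = 76

76


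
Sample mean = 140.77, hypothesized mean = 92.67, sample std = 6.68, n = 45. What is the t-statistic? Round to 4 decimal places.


t = (xbar - mu0) / (s/sqrt(n))
xbar - mu0 = 140.77 - 92.67 = 48.1
sqrt(45) ≈ 6.70820393
s/sqrt(n) = 6.68 / 6.70820393 ≈ 0.99579561
t = 48.1 / 0.99579561 ≈ 48.303085

48.3031


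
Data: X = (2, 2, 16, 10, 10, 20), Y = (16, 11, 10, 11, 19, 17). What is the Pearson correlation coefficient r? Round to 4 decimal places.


r = sum((xi-xbar)(yi-ybar)) / sqrt(sum((xi-xbar)^2) * sum((yi-ybar)^2))
n = 6, xbar = 60/6 = 10, ybar = 84/6 = 14
Sxy = sum((xi-xbar)(yi-ybar)) = 14
Sxx = sum((xi-xbar)^2) = 264
Syy = sum((yi-ybar)^2) = 72
sqrt(Sxx*Syy) ≈ 137.869504
r = Sxy / sqrt(Sxx*Syy) = 14 / 137.869504 ≈ 0.101545

0.1015


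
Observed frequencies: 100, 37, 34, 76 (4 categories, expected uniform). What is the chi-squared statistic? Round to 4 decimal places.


chi2 = sum((O-E)^2/E), E = total/4
total = 247, E = 247/4 = 61.75
(100 - 61.75)^2 / 61.75 = 1463.0625 / 61.75 = 23409/988 ≈ 23.693320
(37 - 61.75)^2 / 61.75 = 612.5625 / 61.75 = 9801/988 ≈ 9.920040
(34 - 61.75)^2 / 61.75 = 770.0625 / 61.75 = 12321/988 ≈ 12.470648
(76 - 61.75)^2 / 61.75 = 203.0625 / 61.75 = 171/52 ≈ 3.288462
chi2 = 12195/247 ≈ 49.372470

49.3725


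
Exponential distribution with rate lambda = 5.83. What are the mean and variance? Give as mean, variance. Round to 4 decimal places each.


mean = 1/lam, var = 1/lam^2
mean = 1 / 5.83 = 100/583 ≈ 0.171527
lam^2 = 5.83^2 = 33.9889
var = 1 / 33.9889 ≈ 0.029421

0.1715, 0.0294


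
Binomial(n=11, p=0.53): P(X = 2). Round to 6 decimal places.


P = C(n,k) * p^k * (1-p)^(n-k)
C(11,2) = 55
p^k = 0.53^2 = 0.2809
(1-p)^(n-k) = 0.47^9 ≈ 0.001119130
P = 55 * 0.2809 * 0.001119130 ≈ 0.017290

0.017290


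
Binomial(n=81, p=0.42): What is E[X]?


E[X] = n*p = 81 * 0.42 = 34.02

34.02


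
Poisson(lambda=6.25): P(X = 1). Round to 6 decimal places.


P = e^(-lam) * lam^k / k!
e^(-6.25) ≈ 0.001930454
lam^k = 6.25^1 = 6.25
k! = 1! = 1
P = 0.001930454 * 6.25 / 1 ≈ 0.012065

0.012065


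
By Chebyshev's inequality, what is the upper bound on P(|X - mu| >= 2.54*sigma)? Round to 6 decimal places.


P <= 1/k^2
k^2 = 2.54^2 = 6.4516
1/k^2 = 1 / 6.4516 ≈ 0.15500031

0.155000


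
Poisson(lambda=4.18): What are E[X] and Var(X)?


E[X] = Var(X) = lambda = 4.18

4.18, 4.18


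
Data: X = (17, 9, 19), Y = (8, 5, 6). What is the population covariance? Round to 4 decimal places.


Cov = (1/n)*sum((xi-xbar)(yi-ybar))
n = 3, xbar = 45/3 = 15, ybar = 19/3 ≈ 6.333333
sum((xi-xbar)(yi-ybar)) = 10
Cov = 10 / 3 = 10/3 ≈ 3.333333

3.3333


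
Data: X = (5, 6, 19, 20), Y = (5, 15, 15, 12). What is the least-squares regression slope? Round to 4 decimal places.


b = sum((xi-xbar)(yi-ybar)) / sum((xi-xbar)^2)
n = 4, xbar = 50/4 = 12.5, ybar = 47/4 = 11.75
Sxy = sum((xi-xbar)(yi-ybar)) = 52.5
Sxx = sum((xi-xbar)^2) = 197
b = Sxy / Sxx = 105/394 ≈ 0.266497

0.2665


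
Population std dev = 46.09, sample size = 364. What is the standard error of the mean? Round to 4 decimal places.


SE = sigma / sqrt(n)
sqrt(364) ≈ 19.078784
SE = 46.09 / 19.078784 ≈ 2.415772

2.4158


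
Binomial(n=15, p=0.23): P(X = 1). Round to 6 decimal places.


P = C(n,k) * p^k * (1-p)^(n-k)
C(15,1) = 15
p^k = 0.23^1 = 0.23
(1-p)^(n-k) = 0.77^14 ≈ 0.02575551
P = 15 * 0.23 * 0.02575551 ≈ 0.088857

0.088857


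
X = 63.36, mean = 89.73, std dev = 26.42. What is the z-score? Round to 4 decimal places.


z = (X - mu) / sigma
X - mu = 63.36 - 89.73 = -26.37
z = -26.37 / 26.42 = -2637/2642 ≈ -0.998107

-0.9981


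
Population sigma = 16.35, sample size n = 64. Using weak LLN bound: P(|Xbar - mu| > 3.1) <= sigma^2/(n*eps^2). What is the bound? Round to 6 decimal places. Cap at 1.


bound = min(1, sigma^2/(n*eps^2))
sigma^2 = 16.35^2 = 267.3225
n*eps^2 = 64 * 3.1^2 = 64 * 9.61 = 615.04
sigma^2/(n*eps^2) = 267.3225 / 615.04 ≈ 0.43464246

0.434642


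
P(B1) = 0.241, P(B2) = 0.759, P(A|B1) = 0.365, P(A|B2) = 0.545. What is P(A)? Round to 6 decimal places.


P(A) = P(A|B1)*P(B1) + P(A|B2)*P(B2)
P(A|B1)*P(B1) = 0.365 * 0.241 = 0.087965
P(A|B2)*P(B2) = 0.545 * 0.759 = 0.413655
P(A) = 0.087965 + 0.413655 = 0.50162

0.501620


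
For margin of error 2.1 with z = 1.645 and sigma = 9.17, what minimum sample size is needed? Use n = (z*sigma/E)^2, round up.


z*sigma/E = 1.645 * 9.17 / 2.1 = 43099/6000 ≈ 7.183167
(z*sigma/E)^2 ≈ 51.597883
round up: n = 52

52


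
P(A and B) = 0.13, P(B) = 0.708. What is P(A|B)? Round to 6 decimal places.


P(A|B) = P(A and B) / P(B) = 0.13 / 0.708 = 65/354 ≈ 0.18361582

0.183616


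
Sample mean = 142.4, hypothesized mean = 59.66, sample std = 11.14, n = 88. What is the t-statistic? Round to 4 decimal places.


t = (xbar - mu0) / (s/sqrt(n))
xbar - mu0 = 142.4 - 59.66 = 82.74
sqrt(88) ≈ 9.38083152
s/sqrt(n) = 11.14 / 9.38083152 ≈ 1.18752799
t = 82.74 / 1.18752799 ≈ 69.674147

69.6741


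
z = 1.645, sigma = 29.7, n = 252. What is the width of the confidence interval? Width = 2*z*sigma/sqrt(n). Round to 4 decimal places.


width = 2*z*sigma/sqrt(n)
2*z*sigma = 2 * 1.645 * 29.7 = 97.713
sqrt(252) ≈ 15.874508
width = 97.713 / 15.874508 ≈ 6.155340

6.1553


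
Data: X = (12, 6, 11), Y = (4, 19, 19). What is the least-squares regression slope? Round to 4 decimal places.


b = sum((xi-xbar)(yi-ybar)) / sum((xi-xbar)^2)
n = 3, xbar = 29/3 ≈ 9.666667, ybar = 42/3 = 14
Sxy = sum((xi-xbar)(yi-ybar)) = -35
Sxx = sum((xi-xbar)^2) = 62/3 ≈ 20.666667
b = Sxy / Sxx = -105/62 ≈ -1.693548

-1.6935


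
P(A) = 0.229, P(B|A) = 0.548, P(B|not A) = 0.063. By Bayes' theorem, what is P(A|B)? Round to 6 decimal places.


P(A|B) = P(B|A)*P(A) / P(B), P(B) = P(B|A)*P(A) + P(B|not A)*P(not A)
P(B|A)*P(A) = 0.548 * 0.229 = 0.125492
P(B|not A)*P(not A) = 0.063 * 0.771 = 0.048573
P(B) = 0.125492 + 0.048573 = 0.174065
P(A|B) = 0.125492 / 0.174065 ≈ 0.72094907

0.720949


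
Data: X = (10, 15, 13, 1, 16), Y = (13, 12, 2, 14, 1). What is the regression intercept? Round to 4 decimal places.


a = ybar - b*xbar, where b = sum((xi-xbar)(yi-ybar)) / sum((xi-xbar)^2)
n = 5, xbar = 55/5 = 11, ybar = 42/5 = 8.4
Sxy = sum((xi-xbar)(yi-ybar)) = -96
Sxx = sum((xi-xbar)^2) = 146
b = Sxy / Sxx = -48/73 ≈ -0.657534
a = 8.4 - (-0.657534) * 11 = 5706/365 ≈ 15.632877

15.6329


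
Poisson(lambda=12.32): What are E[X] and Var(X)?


E[X] = Var(X) = lambda = 12.32

12.32, 12.32


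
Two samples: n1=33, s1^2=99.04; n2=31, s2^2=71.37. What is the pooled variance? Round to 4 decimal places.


sp^2 = ((n1-1)*s1^2 + (n2-1)*s2^2)/(n1+n2-2)
(n1-1)*s1^2 = 32 * 99.04 = 3169.28
(n2-1)*s2^2 = 30 * 71.37 = 2141.1
numerator = 3169.28 + 2141.1 = 5310.38
n1+n2-2 = 62
sp^2 = 5310.38 / 62 = 265519/3100 ≈ 85.651290

85.6513


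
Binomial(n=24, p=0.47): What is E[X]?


E[X] = n*p = 24 * 0.47 = 11.28

11.28


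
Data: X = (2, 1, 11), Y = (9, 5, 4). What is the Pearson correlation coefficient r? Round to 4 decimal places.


r = sum((xi-xbar)(yi-ybar)) / sqrt(sum((xi-xbar)^2) * sum((yi-ybar)^2))
n = 3, xbar = 14/3 ≈ 4.666667, ybar = 18/3 = 6
Sxy = sum((xi-xbar)(yi-ybar)) = -17
Sxx = sum((xi-xbar)^2) = 182/3 ≈ 60.666667
Syy = sum((yi-ybar)^2) = 14
sqrt(Sxx*Syy) ≈ 29.143324
r = Sxy / sqrt(Sxx*Syy) = -17 / 29.143324 ≈ -0.583324

-0.5833


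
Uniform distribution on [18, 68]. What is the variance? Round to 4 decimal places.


Var = (b-a)^2 / 12
(b-a)^2 = (68 - 18)^2 = 2500
Var = 2500/12 ≈ 208.333333

208.3333


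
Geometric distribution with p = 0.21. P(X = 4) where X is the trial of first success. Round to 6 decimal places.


P = (1-p)^(k-1) * p
(1-p)^(k-1) = 0.79^3 = 0.493039
P = 0.493039 * 0.21 ≈ 0.1035382

0.103538


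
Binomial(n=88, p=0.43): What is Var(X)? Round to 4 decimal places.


Var = n*p*(1-p) = 88 * 0.43 * 0.57 = 21.5688

21.5688


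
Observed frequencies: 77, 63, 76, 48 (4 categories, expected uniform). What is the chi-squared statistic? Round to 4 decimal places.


chi2 = sum((O-E)^2/E), E = total/4
total = 264, E = 264/4 = 66
(77 - 66)^2 / 66 = 121 / 66 = 11/6 ≈ 1.833333
(63 - 66)^2 / 66 = 9 / 66 = 3/22 ≈ 0.136364
(76 - 66)^2 / 66 = 100 / 66 = 50/33 ≈ 1.515152
(48 - 66)^2 / 66 = 324 / 66 = 54/11 ≈ 4.909091
chi2 = 277/33 ≈ 8.393939

8.3939


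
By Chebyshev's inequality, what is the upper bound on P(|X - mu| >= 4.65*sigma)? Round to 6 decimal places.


P <= 1/k^2
k^2 = 4.65^2 = 21.6225
1/k^2 = 1 / 21.6225 = 400/8649 ≈ 0.04624812

0.046248


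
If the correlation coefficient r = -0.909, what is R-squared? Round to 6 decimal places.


R^2 = r^2 = (-0.909)^2 = 0.826281

0.826281


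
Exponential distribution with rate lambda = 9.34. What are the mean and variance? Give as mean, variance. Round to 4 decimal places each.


mean = 1/lam, var = 1/lam^2
mean = 1 / 9.34 = 50/467 ≈ 0.107066
lam^2 = 9.34^2 = 87.2356
var = 1 / 87.2356 ≈ 0.011463

0.1071, 0.0115


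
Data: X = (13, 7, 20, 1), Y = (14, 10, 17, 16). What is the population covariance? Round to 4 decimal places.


Cov = (1/n)*sum((xi-xbar)(yi-ybar))
n = 4, xbar = 41/4 = 10.25, ybar = 57/4 = 14.25
sum((xi-xbar)(yi-ybar)) = 23.75
Cov = 23.75 / 4 = 5.9375

5.9375


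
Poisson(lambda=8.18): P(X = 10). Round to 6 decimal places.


P = e^(-lam) * lam^k / k!
e^(-8.18) ≈ 0.0002802019
lam^k = 8.18^10 ≈ 1341321965.676493
k! = 10! = 3628800
P = 0.0002802019 * 1341321965.676493 / 3628800 ≈ 0.103572

0.103572


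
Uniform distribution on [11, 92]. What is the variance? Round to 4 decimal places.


Var = (b-a)^2 / 12
(b-a)^2 = (92 - 11)^2 = 6561
Var = 6561/12 = 546.75

546.7500


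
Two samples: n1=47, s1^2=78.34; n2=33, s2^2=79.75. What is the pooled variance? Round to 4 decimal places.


sp^2 = ((n1-1)*s1^2 + (n2-1)*s2^2)/(n1+n2-2)
(n1-1)*s1^2 = 46 * 78.34 = 3603.64
(n2-1)*s2^2 = 32 * 79.75 = 2552
numerator = 3603.64 + 2552 = 6155.64
n1+n2-2 = 78
sp^2 = 6155.64 / 78 = 51297/650 ≈ 78.918462

78.9185


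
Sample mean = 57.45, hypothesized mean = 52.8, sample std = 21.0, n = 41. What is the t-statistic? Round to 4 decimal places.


t = (xbar - mu0) / (s/sqrt(n))
xbar - mu0 = 57.45 - 52.8 = 4.65
sqrt(41) ≈ 6.40312424
s/sqrt(n) = 21.0 / 6.40312424 ≈ 3.27964900
t = 4.65 / 3.27964900 ≈ 1.417835

1.4178


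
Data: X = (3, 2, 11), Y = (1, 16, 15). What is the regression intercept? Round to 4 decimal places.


a = ybar - b*xbar, where b = sum((xi-xbar)(yi-ybar)) / sum((xi-xbar)^2)
n = 3, xbar = 16/3 ≈ 5.333333, ybar = 32/3 ≈ 10.666667
Sxy = sum((xi-xbar)(yi-ybar)) = 88/3 ≈ 29.333333
Sxx = sum((xi-xbar)^2) = 146/3 ≈ 48.666667
b = Sxy / Sxx = 44/73 ≈ 0.602740
a = 10.666667 - 0.602740 * 5.333333 = 544/73 ≈ 7.452055

7.4521


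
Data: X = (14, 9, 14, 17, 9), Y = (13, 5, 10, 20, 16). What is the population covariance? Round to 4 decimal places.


Cov = (1/n)*sum((xi-xbar)(yi-ybar))
n = 5, xbar = 63/5 = 12.6, ybar = 64/5 = 12.8
sum((xi-xbar)(yi-ybar)) = 44.6
Cov = 44.6 / 5 = 8.92

8.9200


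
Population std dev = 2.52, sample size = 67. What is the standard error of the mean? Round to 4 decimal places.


SE = sigma / sqrt(n)
sqrt(67) ≈ 8.185353
SE = 2.52 / 8.185353 ≈ 0.307867

0.3079


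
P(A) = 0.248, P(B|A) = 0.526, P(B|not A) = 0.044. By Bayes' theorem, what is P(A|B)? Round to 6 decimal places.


P(A|B) = P(B|A)*P(A) / P(B), P(B) = P(B|A)*P(A) + P(B|not A)*P(not A)
P(B|A)*P(A) = 0.526 * 0.248 = 0.130448
P(B|not A)*P(not A) = 0.044 * 0.752 = 0.033088
P(B) = 0.130448 + 0.033088 = 0.163536
P(A|B) = 0.130448 / 0.163536 ≈ 0.79767146

0.797671


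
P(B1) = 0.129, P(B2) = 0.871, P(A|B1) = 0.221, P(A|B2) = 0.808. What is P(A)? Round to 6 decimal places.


P(A) = P(A|B1)*P(B1) + P(A|B2)*P(B2)
P(A|B1)*P(B1) = 0.221 * 0.129 = 0.028509
P(A|B2)*P(B2) = 0.808 * 0.871 = 0.703768
P(A) = 0.028509 + 0.703768 = 0.732277

0.732277


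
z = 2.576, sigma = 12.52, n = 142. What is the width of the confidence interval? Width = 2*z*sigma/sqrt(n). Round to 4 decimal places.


width = 2*z*sigma/sqrt(n)
2*z*sigma = 2 * 2.576 * 12.52 = 64.50304
sqrt(142) ≈ 11.916375
width = 64.50304 / 11.916375 ≈ 5.412975

5.4130


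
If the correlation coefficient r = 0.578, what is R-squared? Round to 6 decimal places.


R^2 = r^2 = (0.578)^2 = 0.334084

0.334084


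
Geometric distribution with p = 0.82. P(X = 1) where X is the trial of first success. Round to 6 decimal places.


P = (1-p)^(k-1) * p
(1-p)^(k-1) = 0.18^0 = 1
P = 1 * 0.82 = 0.82

0.820000


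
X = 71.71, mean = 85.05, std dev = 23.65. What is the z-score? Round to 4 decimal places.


z = (X - mu) / sigma
X - mu = 71.71 - 85.05 = -13.34
z = -13.34 / 23.65 = -1334/2365 ≈ -0.564059

-0.5641


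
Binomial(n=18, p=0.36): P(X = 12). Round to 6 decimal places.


P = C(n,k) * p^k * (1-p)^(n-k)
C(18,12) = 18564
p^k = 0.36^12 ≈ 0.000004738381
(1-p)^(n-k) = 0.64^6 ≈ 0.06871948
P = 18564 * 0.000004738381 * 0.06871948 ≈ 0.006045

0.006045


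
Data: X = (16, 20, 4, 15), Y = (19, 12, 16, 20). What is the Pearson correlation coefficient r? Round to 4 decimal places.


r = sum((xi-xbar)(yi-ybar)) / sqrt(sum((xi-xbar)^2) * sum((yi-ybar)^2))
n = 4, xbar = 55/4 = 13.75, ybar = 67/4 = 16.75
Sxy = sum((xi-xbar)(yi-ybar)) = -13.25
Sxx = sum((xi-xbar)^2) = 140.75
Syy = sum((yi-ybar)^2) = 38.75
sqrt(Sxx*Syy) ≈ 73.851625
r = Sxy / sqrt(Sxx*Syy) = -13.25 / 73.851625 ≈ -0.179414

-0.1794


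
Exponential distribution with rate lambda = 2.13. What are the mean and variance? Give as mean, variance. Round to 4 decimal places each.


mean = 1/lam, var = 1/lam^2
mean = 1 / 2.13 = 100/213 ≈ 0.469484
lam^2 = 2.13^2 = 4.5369
var = 1 / 4.5369 ≈ 0.220415

0.4695, 0.2204


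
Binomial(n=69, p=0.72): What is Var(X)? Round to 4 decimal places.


Var = n*p*(1-p) = 69 * 0.72 * 0.28 = 13.9104

13.9104


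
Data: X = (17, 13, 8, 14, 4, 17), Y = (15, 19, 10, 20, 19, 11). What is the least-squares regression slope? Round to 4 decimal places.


b = sum((xi-xbar)(yi-ybar)) / sum((xi-xbar)^2)
n = 6, xbar = 73/6 ≈ 12.166667, ybar = 94/6 = 47/3 ≈ 15.666667
Sxy = sum((xi-xbar)(yi-ybar)) = -56/3 ≈ -18.666667
Sxx = sum((xi-xbar)^2) = 809/6 ≈ 134.833333
b = Sxy / Sxx = -112/809 ≈ -0.138443

-0.1384


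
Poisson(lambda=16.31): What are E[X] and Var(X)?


E[X] = Var(X) = lambda = 16.31

16.31, 16.31


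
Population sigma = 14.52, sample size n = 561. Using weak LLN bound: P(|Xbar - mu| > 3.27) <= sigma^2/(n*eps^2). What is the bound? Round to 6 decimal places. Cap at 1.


bound = min(1, sigma^2/(n*eps^2))
sigma^2 = 14.52^2 = 210.8304
n*eps^2 = 561 * 3.27^2 = 561 * 10.6929 = 5998.7169
sigma^2/(n*eps^2) = 210.8304 / 5998.7169 ≈ 0.03514592

0.035146


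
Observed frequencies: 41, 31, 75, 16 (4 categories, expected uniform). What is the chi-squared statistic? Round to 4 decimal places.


chi2 = sum((O-E)^2/E), E = total/4
total = 163, E = 163/4 = 40.75
(41 - 40.75)^2 / 40.75 = 0.0625 / 40.75 = 1/652 ≈ 0.001534
(31 - 40.75)^2 / 40.75 = 95.0625 / 40.75 = 1521/652 ≈ 2.332822
(75 - 40.75)^2 / 40.75 = 1173.0625 / 40.75 = 18769/652 ≈ 28.786810
(16 - 40.75)^2 / 40.75 = 612.5625 / 40.75 = 9801/652 ≈ 15.032209
chi2 = 7523/163 ≈ 46.153374

46.1534


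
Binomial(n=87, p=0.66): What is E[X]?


E[X] = n*p = 87 * 0.66 = 57.42

57.42


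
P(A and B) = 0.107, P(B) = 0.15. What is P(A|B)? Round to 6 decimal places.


P(A|B) = P(A and B) / P(B) = 0.107 / 0.15 = 107/150 ≈ 0.71333333

0.713333


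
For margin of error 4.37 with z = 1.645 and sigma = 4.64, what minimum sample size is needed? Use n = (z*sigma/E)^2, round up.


z*sigma/E = 1.645 * 4.64 / 4.37 ≈ 1.746636
(z*sigma/E)^2 ≈ 3.050738
round up: n = 4

4


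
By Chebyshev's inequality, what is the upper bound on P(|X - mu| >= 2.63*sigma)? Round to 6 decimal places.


P <= 1/k^2
k^2 = 2.63^2 = 6.9169
1/k^2 = 1 / 6.9169 ≈ 0.14457344

0.144573


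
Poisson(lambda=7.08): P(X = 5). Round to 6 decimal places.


P = e^(-lam) * lam^k / k!
e^(-7.08) ≈ 0.0008417731
lam^k = 7.08^5 ≈ 17789.604317
k! = 5! = 120
P = 0.0008417731 * 17789.604317 / 120 ≈ 0.124790

0.124790


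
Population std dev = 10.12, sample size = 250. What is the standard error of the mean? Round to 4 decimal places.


SE = sigma / sqrt(n)
sqrt(250) ≈ 15.811388
SE = 10.12 / 15.811388 ≈ 0.640045

0.6400


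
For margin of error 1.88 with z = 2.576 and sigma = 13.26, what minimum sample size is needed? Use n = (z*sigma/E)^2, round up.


z*sigma/E = 2.576 * 13.26 / 1.88 = 106743/5875 ≈ 18.169021
(z*sigma/E)^2 ≈ 330.113334
round up: n = 331

331


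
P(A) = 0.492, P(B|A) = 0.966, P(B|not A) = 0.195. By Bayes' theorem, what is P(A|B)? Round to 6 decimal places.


P(A|B) = P(B|A)*P(A) / P(B), P(B) = P(B|A)*P(A) + P(B|not A)*P(not A)
P(B|A)*P(A) = 0.966 * 0.492 = 0.475272
P(B|not A)*P(not A) = 0.195 * 0.508 = 0.09906
P(B) = 0.475272 + 0.09906 = 0.574332
P(A|B) = 0.475272 / 0.574332 ≈ 0.82752136

0.827521


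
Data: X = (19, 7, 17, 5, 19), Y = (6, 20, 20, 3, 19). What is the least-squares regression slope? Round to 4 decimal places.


b = sum((xi-xbar)(yi-ybar)) / sum((xi-xbar)^2)
n = 5, xbar = 67/5 = 13.4, ybar = 68/5 = 13.6
Sxy = sum((xi-xbar)(yi-ybar)) = 58.8
Sxx = sum((xi-xbar)^2) = 187.2
b = Sxy / Sxx = 49/156 ≈ 0.314103

0.3141


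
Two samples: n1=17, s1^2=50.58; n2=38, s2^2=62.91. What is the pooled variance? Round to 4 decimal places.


sp^2 = ((n1-1)*s1^2 + (n2-1)*s2^2)/(n1+n2-2)
(n1-1)*s1^2 = 16 * 50.58 = 809.28
(n2-1)*s2^2 = 37 * 62.91 = 2327.67
numerator = 809.28 + 2327.67 = 3136.95
n1+n2-2 = 53
sp^2 = 3136.95 / 53 = 62739/1060 ≈ 59.187736

59.1877


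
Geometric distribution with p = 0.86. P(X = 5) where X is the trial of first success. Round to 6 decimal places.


P = (1-p)^(k-1) * p
(1-p)^(k-1) = 0.14^4 = 0.00038416
P = 0.00038416 * 0.86 = 0.0003303776

0.000330


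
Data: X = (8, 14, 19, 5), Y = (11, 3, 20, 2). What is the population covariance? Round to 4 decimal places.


Cov = (1/n)*sum((xi-xbar)(yi-ybar))
n = 4, xbar = 46/4 = 11.5, ybar = 36/4 = 9
sum((xi-xbar)(yi-ybar)) = 106
Cov = 106 / 4 = 26.5

26.5000


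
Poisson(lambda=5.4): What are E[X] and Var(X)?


E[X] = Var(X) = lambda = 5.4

5.4, 5.4


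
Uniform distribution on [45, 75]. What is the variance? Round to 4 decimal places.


Var = (b-a)^2 / 12
(b-a)^2 = (75 - 45)^2 = 900
Var = 900/12 = 75

75.0000


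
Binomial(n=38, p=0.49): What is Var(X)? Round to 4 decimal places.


Var = n*p*(1-p) = 38 * 0.49 * 0.51 = 9.4962

9.4962


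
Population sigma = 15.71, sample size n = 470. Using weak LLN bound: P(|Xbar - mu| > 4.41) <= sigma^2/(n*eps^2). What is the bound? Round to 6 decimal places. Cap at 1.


bound = min(1, sigma^2/(n*eps^2))
sigma^2 = 15.71^2 = 246.8041
n*eps^2 = 470 * 4.41^2 = 470 * 19.4481 = 9140.607
sigma^2/(n*eps^2) = 246.8041 / 9140.607 ≈ 0.02700084

0.027001


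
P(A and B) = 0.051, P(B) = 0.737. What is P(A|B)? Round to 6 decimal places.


P(A|B) = P(A and B) / P(B) = 0.051 / 0.737 = 51/737 ≈ 0.06919946

0.069199


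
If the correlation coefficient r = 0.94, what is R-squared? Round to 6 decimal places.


R^2 = r^2 = (0.94)^2 = 0.8836

0.883600


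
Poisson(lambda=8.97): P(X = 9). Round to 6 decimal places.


P = e^(-lam) * lam^k / k!
e^(-8.97) ≈ 0.0001271682
lam^k = 8.97^9 ≈ 375951643.223909
k! = 9! = 362880
P = 0.0001271682 * 375951643.223909 / 362880 ≈ 0.131749

0.131749


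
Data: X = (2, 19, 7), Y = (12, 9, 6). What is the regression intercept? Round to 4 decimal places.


a = ybar - b*xbar, where b = sum((xi-xbar)(yi-ybar)) / sum((xi-xbar)^2)
n = 3, xbar = 28/3 ≈ 9.333333, ybar = 27/3 = 9
Sxy = sum((xi-xbar)(yi-ybar)) = -15
Sxx = sum((xi-xbar)^2) = 458/3 ≈ 152.666667
b = Sxy / Sxx = -45/458 ≈ -0.098253
a = 9 - (-0.098253) * 9.333333 = 2271/229 ≈ 9.917031

9.9170


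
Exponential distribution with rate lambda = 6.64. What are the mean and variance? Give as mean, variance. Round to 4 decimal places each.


mean = 1/lam, var = 1/lam^2
mean = 1 / 6.64 = 25/166 ≈ 0.150602
lam^2 = 6.64^2 = 44.0896
var = 1 / 44.0896 ≈ 0.022681

0.1506, 0.0227


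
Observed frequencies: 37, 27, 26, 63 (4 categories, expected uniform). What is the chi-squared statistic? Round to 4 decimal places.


chi2 = sum((O-E)^2/E), E = total/4
total = 153, E = 153/4 = 38.25
(37 - 38.25)^2 / 38.25 = 1.5625 / 38.25 = 25/612 ≈ 0.040850
(27 - 38.25)^2 / 38.25 = 126.5625 / 38.25 = 225/68 ≈ 3.308824
(26 - 38.25)^2 / 38.25 = 150.0625 / 38.25 = 2401/612 ≈ 3.923203
(63 - 38.25)^2 / 38.25 = 612.5625 / 38.25 = 1089/68 ≈ 16.014706
chi2 = 3563/153 ≈ 23.287582

23.2876


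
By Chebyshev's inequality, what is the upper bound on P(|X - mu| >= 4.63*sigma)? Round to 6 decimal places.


P <= 1/k^2
k^2 = 4.63^2 = 21.4369
1/k^2 = 1 / 21.4369 ≈ 0.04664854

0.046649


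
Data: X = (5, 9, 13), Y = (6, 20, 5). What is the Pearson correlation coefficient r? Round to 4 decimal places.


r = sum((xi-xbar)(yi-ybar)) / sqrt(sum((xi-xbar)^2) * sum((yi-ybar)^2))
n = 3, xbar = 27/3 = 9, ybar = 31/3 ≈ 10.333333
Sxy = sum((xi-xbar)(yi-ybar)) = -4
Sxx = sum((xi-xbar)^2) = 32
Syy = sum((yi-ybar)^2) = 422/3 ≈ 140.666667
sqrt(Sxx*Syy) ≈ 67.091977
r = Sxy / sqrt(Sxx*Syy) = -4 / 67.091977 ≈ -0.059620

-0.0596


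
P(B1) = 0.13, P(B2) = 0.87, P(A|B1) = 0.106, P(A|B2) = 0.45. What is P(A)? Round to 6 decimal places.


P(A) = P(A|B1)*P(B1) + P(A|B2)*P(B2)
P(A|B1)*P(B1) = 0.106 * 0.13 = 0.01378
P(A|B2)*P(B2) = 0.45 * 0.87 = 0.3915
P(A) = 0.01378 + 0.3915 = 0.40528

0.405280


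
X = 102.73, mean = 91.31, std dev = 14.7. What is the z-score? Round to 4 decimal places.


z = (X - mu) / sigma
X - mu = 102.73 - 91.31 = 11.42
z = 11.42 / 14.7 = 571/735 ≈ 0.776871

0.7769


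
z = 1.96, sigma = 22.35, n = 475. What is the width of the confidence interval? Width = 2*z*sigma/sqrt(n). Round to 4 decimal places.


width = 2*z*sigma/sqrt(n)
2*z*sigma = 2 * 1.96 * 22.35 = 87.612
sqrt(475) ≈ 21.794495
width = 87.612 / 21.794495 ≈ 4.019914

4.0199


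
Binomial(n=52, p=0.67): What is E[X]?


E[X] = n*p = 52 * 0.67 = 34.84

34.84


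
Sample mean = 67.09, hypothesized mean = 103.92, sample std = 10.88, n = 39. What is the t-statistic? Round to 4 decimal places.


t = (xbar - mu0) / (s/sqrt(n))
xbar - mu0 = 67.09 - 103.92 = -36.83
sqrt(39) ≈ 6.24499800
s/sqrt(n) = 10.88 / 6.24499800 ≈ 1.74219431
t = -36.83 / 1.74219431 ≈ -21.140007

-21.1400


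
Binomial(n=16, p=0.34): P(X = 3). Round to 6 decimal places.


P = C(n,k) * p^k * (1-p)^(n-k)
C(16,3) = 560
p^k = 0.34^3 = 0.039304
(1-p)^(n-k) = 0.66^13 ≈ 0.004508906
P = 560 * 0.039304 * 0.004508906 ≈ 0.099242

0.099242


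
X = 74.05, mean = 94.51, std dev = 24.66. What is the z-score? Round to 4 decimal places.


z = (X - mu) / sigma
X - mu = 74.05 - 94.51 = -20.46
z = -20.46 / 24.66 = -341/411 ≈ -0.829684

-0.8297


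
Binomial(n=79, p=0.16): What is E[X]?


E[X] = n*p = 79 * 0.16 = 12.64

12.64


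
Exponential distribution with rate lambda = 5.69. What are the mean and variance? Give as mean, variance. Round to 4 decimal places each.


mean = 1/lam, var = 1/lam^2
mean = 1 / 5.69 = 100/569 ≈ 0.175747
lam^2 = 5.69^2 = 32.3761
var = 1 / 32.3761 ≈ 0.030887

0.1757, 0.0309


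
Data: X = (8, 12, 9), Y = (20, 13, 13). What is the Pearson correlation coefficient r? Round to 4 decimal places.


r = sum((xi-xbar)(yi-ybar)) / sqrt(sum((xi-xbar)^2) * sum((yi-ybar)^2))
n = 3, xbar = 29/3 ≈ 9.666667, ybar = 46/3 ≈ 15.333333
Sxy = sum((xi-xbar)(yi-ybar)) = -35/3 ≈ -11.666667
Sxx = sum((xi-xbar)^2) = 26/3 ≈ 8.666667
Syy = sum((yi-ybar)^2) = 98/3 ≈ 32.666667
sqrt(Sxx*Syy) ≈ 16.825906
r = Sxy / sqrt(Sxx*Syy) = -11.666667 / 16.825906 ≈ -0.693375

-0.6934


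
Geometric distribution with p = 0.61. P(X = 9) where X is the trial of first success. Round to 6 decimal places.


P = (1-p)^(k-1) * p
(1-p)^(k-1) = 0.39^8 ≈ 0.0005352009
P = 0.0005352009 * 0.61 ≈ 0.0003264726

0.000326


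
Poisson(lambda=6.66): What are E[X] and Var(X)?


E[X] = Var(X) = lambda = 6.66

6.66, 6.66


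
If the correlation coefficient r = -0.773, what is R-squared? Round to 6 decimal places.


R^2 = r^2 = (-0.773)^2 = 0.597529

0.597529


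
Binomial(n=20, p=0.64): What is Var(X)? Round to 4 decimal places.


Var = n*p*(1-p) = 20 * 0.64 * 0.36 = 4.608

4.6080


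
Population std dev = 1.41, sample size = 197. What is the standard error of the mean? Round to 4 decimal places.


SE = sigma / sqrt(n)
sqrt(197) ≈ 14.035669
SE = 1.41 / 14.035669 ≈ 0.100458

0.1005


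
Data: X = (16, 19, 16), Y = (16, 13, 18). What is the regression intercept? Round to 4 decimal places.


a = ybar - b*xbar, where b = sum((xi-xbar)(yi-ybar)) / sum((xi-xbar)^2)
n = 3, xbar = 51/3 = 17, ybar = 47/3 ≈ 15.666667
Sxy = sum((xi-xbar)(yi-ybar)) = -8
Sxx = sum((xi-xbar)^2) = 6
b = Sxy / Sxx = -4/3 ≈ -1.333333
a = 15.666667 - (-1.333333) * 17 = 115/3 ≈ 38.333333

38.3333


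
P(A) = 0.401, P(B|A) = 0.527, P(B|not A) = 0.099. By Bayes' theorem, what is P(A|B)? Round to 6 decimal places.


P(A|B) = P(B|A)*P(A) / P(B), P(B) = P(B|A)*P(A) + P(B|not A)*P(not A)
P(B|A)*P(A) = 0.527 * 0.401 = 0.211327
P(B|not A)*P(not A) = 0.099 * 0.599 = 0.059301
P(B) = 0.211327 + 0.059301 = 0.270628
P(A|B) = 0.211327 / 0.270628 ≈ 0.78087633

0.780876


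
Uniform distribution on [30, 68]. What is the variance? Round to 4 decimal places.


Var = (b-a)^2 / 12
(b-a)^2 = (68 - 30)^2 = 1444
Var = 1444/12 ≈ 120.333333

120.3333


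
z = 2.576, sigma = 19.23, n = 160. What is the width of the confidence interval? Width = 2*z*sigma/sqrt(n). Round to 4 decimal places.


width = 2*z*sigma/sqrt(n)
2*z*sigma = 2 * 2.576 * 19.23 = 99.07296
sqrt(160) ≈ 12.649111
width = 99.07296 / 12.649111 ≈ 7.832405

7.8324


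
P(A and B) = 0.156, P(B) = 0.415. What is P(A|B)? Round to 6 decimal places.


P(A|B) = P(A and B) / P(B) = 0.156 / 0.415 = 156/415 ≈ 0.37590361

0.375904


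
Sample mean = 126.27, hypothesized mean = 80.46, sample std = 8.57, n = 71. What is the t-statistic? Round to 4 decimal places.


t = (xbar - mu0) / (s/sqrt(n))
xbar - mu0 = 126.27 - 80.46 = 45.81
sqrt(71) ≈ 8.42614977
s/sqrt(n) = 8.57 / 8.42614977 ≈ 1.01707188
t = 45.81 / 1.01707188 ≈ 45.041064

45.0411


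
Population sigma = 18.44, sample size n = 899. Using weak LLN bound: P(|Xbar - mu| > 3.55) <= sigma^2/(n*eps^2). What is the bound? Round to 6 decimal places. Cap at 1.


bound = min(1, sigma^2/(n*eps^2))
sigma^2 = 18.44^2 = 340.0336
n*eps^2 = 899 * 3.55^2 = 899 * 12.6025 = 11329.6475
sigma^2/(n*eps^2) = 340.0336 / 11329.6475 ≈ 0.03001273

0.030013


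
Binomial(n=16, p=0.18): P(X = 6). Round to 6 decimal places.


P = C(n,k) * p^k * (1-p)^(n-k)
C(16,6) = 8008
p^k = 0.18^6 ≈ 0.00003401222
(1-p)^(n-k) = 0.82^10 ≈ 0.1374480
P = 8008 * 0.00003401222 * 0.1374480 ≈ 0.037437

0.037437


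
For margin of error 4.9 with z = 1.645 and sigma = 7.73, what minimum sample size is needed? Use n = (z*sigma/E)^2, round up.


z*sigma/E = 1.645 * 7.73 / 4.9 ≈ 2.595071
(z*sigma/E)^2 ≈ 6.734396
round up: n = 7

7


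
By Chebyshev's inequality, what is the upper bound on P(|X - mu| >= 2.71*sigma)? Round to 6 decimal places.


P <= 1/k^2
k^2 = 2.71^2 = 7.3441
1/k^2 = 1 / 7.3441 ≈ 0.13616372

0.136164


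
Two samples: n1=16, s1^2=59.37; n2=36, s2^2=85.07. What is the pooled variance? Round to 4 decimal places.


sp^2 = ((n1-1)*s1^2 + (n2-1)*s2^2)/(n1+n2-2)
(n1-1)*s1^2 = 15 * 59.37 = 890.55
(n2-1)*s2^2 = 35 * 85.07 = 2977.45
numerator = 890.55 + 2977.45 = 3868
n1+n2-2 = 50
sp^2 = 3868 / 50 = 77.36

77.3600


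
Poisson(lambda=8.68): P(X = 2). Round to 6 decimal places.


P = e^(-lam) * lam^k / k!
e^(-8.68) ≈ 0.0001699511
lam^k = 8.68^2 = 75.3424
k! = 2! = 2
P = 0.0001699511 * 75.3424 / 2 ≈ 0.006402

0.006402


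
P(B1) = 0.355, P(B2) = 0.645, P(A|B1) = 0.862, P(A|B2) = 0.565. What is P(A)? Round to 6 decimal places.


P(A) = P(A|B1)*P(B1) + P(A|B2)*P(B2)
P(A|B1)*P(B1) = 0.862 * 0.355 = 0.30601
P(A|B2)*P(B2) = 0.565 * 0.645 = 0.364425
P(A) = 0.30601 + 0.364425 = 0.670435

0.670435


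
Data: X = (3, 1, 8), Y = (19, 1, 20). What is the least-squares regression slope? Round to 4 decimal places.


b = sum((xi-xbar)(yi-ybar)) / sum((xi-xbar)^2)
n = 3, xbar = 12/3 = 4, ybar = 40/3 ≈ 13.333333
Sxy = sum((xi-xbar)(yi-ybar)) = 58
Sxx = sum((xi-xbar)^2) = 26
b = Sxy / Sxx = 29/13 ≈ 2.230769

2.2308


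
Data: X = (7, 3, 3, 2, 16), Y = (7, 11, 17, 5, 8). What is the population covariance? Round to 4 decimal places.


Cov = (1/n)*sum((xi-xbar)(yi-ybar))
n = 5, xbar = 31/5 = 6.2, ybar = 48/5 = 9.6
sum((xi-xbar)(yi-ybar)) = -26.6
Cov = -26.6 / 5 = -5.32

-5.3200


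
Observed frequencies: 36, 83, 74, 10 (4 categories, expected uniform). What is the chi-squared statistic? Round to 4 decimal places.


chi2 = sum((O-E)^2/E), E = total/4
total = 203, E = 203/4 = 50.75
(36 - 50.75)^2 / 50.75 = 217.5625 / 50.75 = 3481/812 ≈ 4.286946
(83 - 50.75)^2 / 50.75 = 1040.0625 / 50.75 = 16641/812 ≈ 20.493842
(74 - 50.75)^2 / 50.75 = 540.5625 / 50.75 = 8649/812 ≈ 10.651478
(10 - 50.75)^2 / 50.75 = 1660.5625 / 50.75 = 26569/812 ≈ 32.720443
chi2 = 13835/203 ≈ 68.152709

68.1527


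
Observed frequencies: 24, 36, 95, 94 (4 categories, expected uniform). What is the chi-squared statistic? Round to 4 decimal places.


chi2 = sum((O-E)^2/E), E = total/4
total = 249, E = 249/4 = 62.25
(24 - 62.25)^2 / 62.25 = 1463.0625 / 62.25 = 7803/332 ≈ 23.503012
(36 - 62.25)^2 / 62.25 = 689.0625 / 62.25 = 3675/332 ≈ 11.069277
(95 - 62.25)^2 / 62.25 = 1072.5625 / 62.25 = 17161/996 ≈ 17.229920
(94 - 62.25)^2 / 62.25 = 1008.0625 / 62.25 = 16129/996 ≈ 16.193775
chi2 = 16931/249 ≈ 67.995984

67.9960


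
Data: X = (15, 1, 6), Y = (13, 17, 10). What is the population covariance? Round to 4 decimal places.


Cov = (1/n)*sum((xi-xbar)(yi-ybar))
n = 3, xbar = 22/3 ≈ 7.333333, ybar = 40/3 ≈ 13.333333
sum((xi-xbar)(yi-ybar)) = -64/3 ≈ -21.333333
Cov = -21.333333 / 3 = -64/9 ≈ -7.111111

-7.1111


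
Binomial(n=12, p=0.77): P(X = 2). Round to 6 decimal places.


P = C(n,k) * p^k * (1-p)^(n-k)
C(12,2) = 66
p^k = 0.77^2 = 0.5929
(1-p)^(n-k) = 0.23^10 ≈ 0.0000004142651
P = 66 * 0.5929 * 0.0000004142651 ≈ 0.000016

0.000016
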